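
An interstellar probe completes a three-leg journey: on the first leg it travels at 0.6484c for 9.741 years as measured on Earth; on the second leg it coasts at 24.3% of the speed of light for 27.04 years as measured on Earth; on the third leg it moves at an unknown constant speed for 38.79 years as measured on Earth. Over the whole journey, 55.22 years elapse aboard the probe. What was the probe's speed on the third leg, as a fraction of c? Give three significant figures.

Leg 1: γ = 1/√(1 − 0.6484²) = 1/√0.5796 = 1.314; τ_1 = 9.741/1.314 = 7.416 years.
Leg 2: β = 0.243; γ = 1/√(1 − 0.243²) = 1/√0.9410 = 1.031; τ_2 = 27.04/1.031 = 26.23 years.
Leg 3: speed unknown; τ_3 = 38.79/γ_3.
Total proper time: 7.416 + 26.23 + τ_3 = 55.22, so τ_3 = 55.22 − 33.65 = 21.57 years.
γ_3 = 38.79/21.57 = 1.798; β = √(1 − 1/γ²) = √0.6907.

β = 0.831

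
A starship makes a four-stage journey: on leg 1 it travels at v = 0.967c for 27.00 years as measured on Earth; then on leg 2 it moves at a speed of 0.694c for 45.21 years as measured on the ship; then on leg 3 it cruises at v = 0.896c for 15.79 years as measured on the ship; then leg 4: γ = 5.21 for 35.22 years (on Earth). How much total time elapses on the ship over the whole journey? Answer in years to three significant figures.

τ = 74.6 years

Leg 1: γ = 1/√(1 − 0.967²) = 1/√0.06491 = 3.925; τ_1 = 27.00/3.925 = 6.879 years.
Leg 2: 45.21 years is already measured on the ship.
Leg 3: 15.79 years is already measured on the ship.
Leg 4: γ = 5.21; τ_4 = 35.22/5.210 = 6.760 years.
Total: 6.879 + 45.21 + 15.79 + 6.760 years.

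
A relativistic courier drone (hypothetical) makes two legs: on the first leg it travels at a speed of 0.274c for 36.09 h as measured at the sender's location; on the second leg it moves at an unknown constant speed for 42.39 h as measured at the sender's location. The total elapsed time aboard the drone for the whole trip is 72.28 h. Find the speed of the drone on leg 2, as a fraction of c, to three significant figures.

β = 0.463

Leg 1: γ = 1/√(1 − 0.274²) = 1/√0.9249 = 1.040; τ_1 = 36.09/1.040 = 34.71 h.
Leg 2: speed unknown; τ_2 = 42.39/γ_2.
Total proper time: 34.71 + τ_2 = 72.28, so τ_2 = 72.28 − 34.71 = 37.57 h.
γ_2 = 42.39/37.57 = 1.128; β = √(1 − 1/γ²) = √0.2144.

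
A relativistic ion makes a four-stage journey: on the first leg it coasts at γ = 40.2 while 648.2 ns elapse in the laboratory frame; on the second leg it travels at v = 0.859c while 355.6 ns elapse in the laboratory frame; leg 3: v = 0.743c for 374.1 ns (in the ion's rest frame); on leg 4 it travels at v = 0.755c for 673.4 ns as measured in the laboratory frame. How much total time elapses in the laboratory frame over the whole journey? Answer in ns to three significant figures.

Leg 1: 648.2 ns is already measured in the laboratory frame.
Leg 2: 355.6 ns is already measured in the laboratory frame.
Leg 3: γ = 1/√(1 − 0.743²) = 1/√0.4480 = 1.494; Δt_3 = 1.494 × 374.1 = 558.9 ns.
Leg 4: 673.4 ns is already measured in the laboratory frame.
Total: 648.2 + 355.6 + 558.9 + 673.4 ns.

Δt = 2240 ns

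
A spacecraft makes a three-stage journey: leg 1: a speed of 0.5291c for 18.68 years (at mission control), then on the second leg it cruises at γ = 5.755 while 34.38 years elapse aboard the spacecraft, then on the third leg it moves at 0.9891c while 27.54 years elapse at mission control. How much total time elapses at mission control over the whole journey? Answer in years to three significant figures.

Δt = 244 years

Leg 1: 18.68 years is already measured at mission control.
Leg 2: γ = 5.755; Δt_2 = 5.755 × 34.38 = 197.9 years.
Leg 3: 27.54 years is already measured at mission control.
Total: 18.68 + 197.9 + 27.54 years.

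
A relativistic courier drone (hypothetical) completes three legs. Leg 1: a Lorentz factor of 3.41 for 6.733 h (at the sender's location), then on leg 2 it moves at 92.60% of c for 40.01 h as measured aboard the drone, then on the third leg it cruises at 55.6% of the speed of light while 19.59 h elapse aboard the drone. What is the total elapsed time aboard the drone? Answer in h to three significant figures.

τ = 61.6 h

Leg 1: γ = 3.41; τ_1 = 6.733/3.410 = 1.974 h.
Leg 2: 40.01 h is already measured aboard the drone.
Leg 3: 19.59 h is already measured aboard the drone.
Total: 1.974 + 40.01 + 19.59 h.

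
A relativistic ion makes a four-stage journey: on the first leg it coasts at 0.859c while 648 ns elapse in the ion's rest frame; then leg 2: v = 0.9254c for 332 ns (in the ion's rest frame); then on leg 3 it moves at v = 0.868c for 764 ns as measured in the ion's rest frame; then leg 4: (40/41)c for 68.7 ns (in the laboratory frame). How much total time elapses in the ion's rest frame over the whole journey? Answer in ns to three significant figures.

τ = 1760 ns

Leg 1: 648 ns is already measured in the ion's rest frame.
Leg 2: 332 ns is already measured in the ion's rest frame.
Leg 3: 764 ns is already measured in the ion's rest frame.
Leg 4: γ = 1/√(1 − (40/41)²) = 41/9 ≈ 4.556; τ_4 = 68.7/4.556 = 15.08 ns.
Total: 648.0 + 332.0 + 764.0 + 15.08 ns.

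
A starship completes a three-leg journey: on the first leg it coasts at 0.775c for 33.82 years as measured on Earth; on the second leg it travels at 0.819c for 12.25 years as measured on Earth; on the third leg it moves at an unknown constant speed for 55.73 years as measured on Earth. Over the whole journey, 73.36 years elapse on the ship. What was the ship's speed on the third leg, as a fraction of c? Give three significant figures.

β = 0.591

Leg 1: γ = 1/√(1 − 0.775²) = 1/√0.3994 = 1.582; τ_1 = 33.82/1.582 = 21.37 years.
Leg 2: γ = 1/√(1 − 0.819²) = 1/√0.3292 = 1.743; τ_2 = 12.25/1.743 = 7.029 years.
Leg 3: speed unknown; τ_3 = 55.73/γ_3.
Total proper time: 21.37 + 7.029 + τ_3 = 73.36, so τ_3 = 73.36 − 28.40 = 44.96 years.
γ_3 = 55.73/44.96 = 1.240; β = √(1 − 1/γ²) = √0.3492.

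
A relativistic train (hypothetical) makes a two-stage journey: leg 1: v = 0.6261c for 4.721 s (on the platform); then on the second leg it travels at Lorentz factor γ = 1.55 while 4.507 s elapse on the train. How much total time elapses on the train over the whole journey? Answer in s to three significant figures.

Leg 1: γ = 1/√(1 − 0.6261²) = 1/√0.6080 = 1.282; τ_1 = 4.721/1.282 = 3.681 s.
Leg 2: 4.507 s is already measured on the train.
Total: 3.681 + 4.507 s.

τ = 8.19 s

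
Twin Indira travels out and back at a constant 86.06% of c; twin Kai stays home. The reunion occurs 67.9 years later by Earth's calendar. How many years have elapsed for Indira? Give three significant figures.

τ = 34.6 years

β = 0.8606; γ = 1/√(1 − 0.8606²) = 1/√0.2594 = 1.964
Indira's clock measures proper time along the trip: τ = Δt/γ = 67.9/1.964 years.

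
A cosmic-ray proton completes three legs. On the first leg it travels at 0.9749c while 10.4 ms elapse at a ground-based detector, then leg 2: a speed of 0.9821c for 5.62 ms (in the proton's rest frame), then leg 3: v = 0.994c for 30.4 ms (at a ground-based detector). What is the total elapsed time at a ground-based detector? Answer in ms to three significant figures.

Δt = 70.6 ms

Leg 1: 10.4 ms is already measured at a ground-based detector.
Leg 2: γ = 1/√(1 − 0.9821²) = 1/√0.03548 = 5.309; Δt_2 = 5.309 × 5.62 = 29.84 ms.
Leg 3: 30.4 ms is already measured at a ground-based detector.
Total: 10.40 + 29.84 + 30.40 ms.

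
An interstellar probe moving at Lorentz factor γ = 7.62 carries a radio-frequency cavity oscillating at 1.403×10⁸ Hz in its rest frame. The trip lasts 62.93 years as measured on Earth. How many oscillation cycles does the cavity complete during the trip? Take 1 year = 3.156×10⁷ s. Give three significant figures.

N = 3.66×10¹⁶

γ = 7.62
The oscillator's own cycle count is N = f × τ where τ is the proper time aboard the probe. τ = Δt/γ = 62.93/7.620 = 8.259 years = 2.606×10⁸ s.
N = 1.403×10⁸ × 2.606×10⁸ = 3.657×10¹⁶.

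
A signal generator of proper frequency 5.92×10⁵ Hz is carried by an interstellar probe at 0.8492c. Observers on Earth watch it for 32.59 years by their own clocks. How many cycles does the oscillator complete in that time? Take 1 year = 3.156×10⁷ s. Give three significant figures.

N = 3.22×10¹⁴

γ = 1/√(1 − 0.8492²) = 1/√0.2789 = 1.894
During 32.59 years of lab time, the oscillator's proper time advances by τ = Δt/γ = 32.59/1.894 = 17.21 years = 5.431×10⁸ s.
N = f × τ = 5.92×10⁵ × 5.431×10⁸ = 3.215×10¹⁴.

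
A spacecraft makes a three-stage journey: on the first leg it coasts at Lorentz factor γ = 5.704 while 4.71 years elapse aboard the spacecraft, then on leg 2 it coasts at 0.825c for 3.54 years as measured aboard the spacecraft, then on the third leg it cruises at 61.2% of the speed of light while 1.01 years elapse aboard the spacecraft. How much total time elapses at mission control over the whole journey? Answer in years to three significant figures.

Leg 1: γ = 5.704; Δt_1 = 5.704 × 4.71 = 26.87 years.
Leg 2: γ = 1/√(1 − 0.825²) = 1/√0.3194 = 1.769; Δt_2 = 1.769 × 3.54 = 6.264 years.
Leg 3: β = 0.612; γ = 1/√(1 − 0.612²) = 1/√0.6255 = 1.264; Δt_3 = 1.264 × 1.01 = 1.277 years.
Total: 26.87 + 6.264 + 1.277 years.

Δt = 34.4 years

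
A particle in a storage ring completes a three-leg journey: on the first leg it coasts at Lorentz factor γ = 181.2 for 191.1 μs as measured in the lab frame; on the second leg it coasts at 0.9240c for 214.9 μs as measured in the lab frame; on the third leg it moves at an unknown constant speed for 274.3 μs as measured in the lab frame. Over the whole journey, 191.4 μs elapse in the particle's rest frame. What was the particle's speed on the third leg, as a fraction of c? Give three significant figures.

Leg 1: γ = 181.2; τ_1 = 191.1/181.2 = 1.055 μs.
Leg 2: γ = 1/√(1 − 0.9240²) = 1/√0.1462 = 2.615; τ_2 = 214.9/2.615 = 82.18 μs.
Leg 3: speed unknown; τ_3 = 274.3/γ_3.
Total proper time: 1.055 + 82.18 + τ_3 = 191.4, so τ_3 = 191.4 − 83.23 = 108.2 μs.
γ_3 = 274.3/108.2 = 2.536; β = √(1 − 1/γ²) = √0.8445.

β = 0.919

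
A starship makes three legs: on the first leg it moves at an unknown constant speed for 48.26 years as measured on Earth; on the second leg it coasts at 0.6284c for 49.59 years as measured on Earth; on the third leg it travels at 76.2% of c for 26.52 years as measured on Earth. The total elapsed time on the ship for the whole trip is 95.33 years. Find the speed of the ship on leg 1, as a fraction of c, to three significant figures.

Leg 1: speed unknown; τ_1 = 48.26/γ_1.
Leg 2: γ = 1/√(1 − 0.6284²) = 1/√0.6051 = 1.286; τ_2 = 49.59/1.286 = 38.58 years.
Leg 3: β = 0.762; γ = 1/√(1 − 0.762²) = 1/√0.4194 = 1.544; τ_3 = 26.52/1.544 = 17.17 years.
Total proper time: τ_1 + 38.58 + 17.17 = 95.33, so τ_1 = 95.33 − 55.75 = 39.58 years.
γ_1 = 48.26/39.58 = 1.219; β = √(1 − 1/γ²) = √0.3273.

β = 0.572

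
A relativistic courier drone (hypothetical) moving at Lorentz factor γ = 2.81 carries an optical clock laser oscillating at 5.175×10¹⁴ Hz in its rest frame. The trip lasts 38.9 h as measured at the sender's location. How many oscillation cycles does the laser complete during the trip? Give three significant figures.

N = 2.58×10¹⁹

γ = 2.81
The oscillator's own cycle count is N = f × τ where τ is the proper time aboard the drone. τ = Δt/γ = 38.9/2.810 = 13.84 h = 4.984×10⁴ s.
N = 5.175×10¹⁴ × 4.984×10⁴ = 2.579×10¹⁹.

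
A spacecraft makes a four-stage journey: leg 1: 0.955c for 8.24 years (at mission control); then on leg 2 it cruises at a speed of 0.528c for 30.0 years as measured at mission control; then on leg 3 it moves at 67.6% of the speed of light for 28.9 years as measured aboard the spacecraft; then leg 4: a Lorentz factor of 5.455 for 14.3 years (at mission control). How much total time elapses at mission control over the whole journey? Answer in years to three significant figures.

Δt = 91.8 years

Leg 1: 8.24 years is already measured at mission control.
Leg 2: 30.0 years is already measured at mission control.
Leg 3: β = 0.676; γ = 1/√(1 − 0.676²) = 1/√0.5430 = 1.357; Δt_3 = 1.357 × 28.9 = 39.22 years.
Leg 4: 14.3 years is already measured at mission control.
Total: 8.240 + 30.00 + 39.22 + 14.30 years.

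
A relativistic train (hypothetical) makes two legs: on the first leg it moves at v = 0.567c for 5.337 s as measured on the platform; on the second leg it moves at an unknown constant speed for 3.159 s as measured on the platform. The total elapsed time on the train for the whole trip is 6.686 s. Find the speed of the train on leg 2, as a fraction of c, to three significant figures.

Leg 1: γ = 1/√(1 − 0.567²) = 1/√0.6785 = 1.214; τ_1 = 5.337/1.214 = 4.396 s.
Leg 2: speed unknown; τ_2 = 3.159/γ_2.
Total proper time: 4.396 + τ_2 = 6.686, so τ_2 = 6.686 − 4.396 = 2.290 s.
γ_2 = 3.159/2.290 = 1.380; β = √(1 − 1/γ²) = √0.4746.

β = 0.689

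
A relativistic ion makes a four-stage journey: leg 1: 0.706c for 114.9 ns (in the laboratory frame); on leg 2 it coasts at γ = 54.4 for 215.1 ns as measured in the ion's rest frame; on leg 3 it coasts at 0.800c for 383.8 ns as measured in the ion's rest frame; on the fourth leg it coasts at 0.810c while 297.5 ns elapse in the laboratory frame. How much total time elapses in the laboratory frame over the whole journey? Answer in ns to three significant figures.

Leg 1: 114.9 ns is already measured in the laboratory frame.
Leg 2: γ = 54.4; Δt_2 = 54.40 × 215.1 = 1.170×10⁴ ns.
Leg 3: γ = 1/√(1 − 0.800²) = 5/3 ≈ 1.667; Δt_3 = 1.667 × 383.8 = 639.7 ns.
Leg 4: 297.5 ns is already measured in the laboratory frame.
Total: 114.9 + 1.170×10⁴ + 639.7 + 297.5 ns.

Δt = 1.28×10⁴ ns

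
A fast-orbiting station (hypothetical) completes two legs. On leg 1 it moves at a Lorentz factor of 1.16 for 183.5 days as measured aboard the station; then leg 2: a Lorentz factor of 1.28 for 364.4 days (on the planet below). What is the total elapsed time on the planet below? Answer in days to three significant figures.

Δt = 577 days

Leg 1: γ = 1.16; Δt_1 = 1.160 × 183.5 = 212.9 days.
Leg 2: 364.4 days is already measured on the planet below.
Total: 212.9 + 364.4 days.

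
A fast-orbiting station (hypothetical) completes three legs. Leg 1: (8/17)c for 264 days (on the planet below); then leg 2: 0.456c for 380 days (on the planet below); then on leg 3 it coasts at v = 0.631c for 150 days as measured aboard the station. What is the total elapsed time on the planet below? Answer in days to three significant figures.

Leg 1: 264 days is already measured on the planet below.
Leg 2: 380 days is already measured on the planet below.
Leg 3: γ = 1/√(1 − 0.631²) = 1/√0.6018 = 1.289; Δt_3 = 1.289 × 150 = 193.4 days.
Total: 264.0 + 380.0 + 193.4 days.

Δt = 837 days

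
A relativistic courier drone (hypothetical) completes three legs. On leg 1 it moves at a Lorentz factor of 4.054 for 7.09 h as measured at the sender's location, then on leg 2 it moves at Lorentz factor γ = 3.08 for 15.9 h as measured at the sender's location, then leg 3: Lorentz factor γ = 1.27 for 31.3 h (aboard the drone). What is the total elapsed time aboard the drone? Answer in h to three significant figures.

τ = 38.2 h

Leg 1: γ = 4.054; τ_1 = 7.09/4.054 = 1.749 h.
Leg 2: γ = 3.08; τ_2 = 15.9/3.080 = 5.162 h.
Leg 3: 31.3 h is already measured aboard the drone.
Total: 1.749 + 5.162 + 31.30 h.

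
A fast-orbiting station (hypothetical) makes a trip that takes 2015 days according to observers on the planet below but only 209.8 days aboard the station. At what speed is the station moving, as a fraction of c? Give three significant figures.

β = 0.995

The proper time is measured aboard the station (both events occur at the station's location); Δt is measured on the planet below. γ = Δt/τ = 2015/209.8 = 9.604.
β = √(1 − 1/γ²) = √(1 − 0.01084) = √0.9892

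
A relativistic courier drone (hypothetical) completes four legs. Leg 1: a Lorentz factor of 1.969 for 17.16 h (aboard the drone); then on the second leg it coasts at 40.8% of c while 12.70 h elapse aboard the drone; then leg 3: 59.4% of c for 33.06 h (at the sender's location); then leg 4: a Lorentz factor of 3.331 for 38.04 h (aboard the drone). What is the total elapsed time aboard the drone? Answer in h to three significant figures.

Leg 1: 17.16 h is already measured aboard the drone.
Leg 2: 12.70 h is already measured aboard the drone.
Leg 3: β = 0.594; γ = 1/√(1 − 0.594²) = 1/√0.6472 = 1.243; τ_3 = 33.06/1.243 = 26.60 h.
Leg 4: 38.04 h is already measured aboard the drone.
Total: 17.16 + 12.70 + 26.60 + 38.04 h.

τ = 94.5 h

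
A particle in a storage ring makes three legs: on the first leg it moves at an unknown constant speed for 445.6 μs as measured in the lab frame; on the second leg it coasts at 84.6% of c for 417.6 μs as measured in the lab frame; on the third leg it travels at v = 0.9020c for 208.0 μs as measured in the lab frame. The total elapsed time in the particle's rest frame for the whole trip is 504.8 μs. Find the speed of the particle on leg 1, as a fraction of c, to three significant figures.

β = 0.902

Leg 1: speed unknown; τ_1 = 445.6/γ_1.
Leg 2: β = 0.846; γ = 1/√(1 − 0.846²) = 1/√0.2843 = 1.876; τ_2 = 417.6/1.876 = 222.7 μs.
Leg 3: γ = 1/√(1 − 0.9020²) = 1/√0.1864 = 2.316; τ_3 = 208.0/2.316 = 89.80 μs.
Total proper time: τ_1 + 222.7 + 89.80 = 504.8, so τ_1 = 504.8 − 312.5 = 192.3 μs.
γ_1 = 445.6/192.3 = 2.317; β = √(1 − 1/γ²) = √0.8137.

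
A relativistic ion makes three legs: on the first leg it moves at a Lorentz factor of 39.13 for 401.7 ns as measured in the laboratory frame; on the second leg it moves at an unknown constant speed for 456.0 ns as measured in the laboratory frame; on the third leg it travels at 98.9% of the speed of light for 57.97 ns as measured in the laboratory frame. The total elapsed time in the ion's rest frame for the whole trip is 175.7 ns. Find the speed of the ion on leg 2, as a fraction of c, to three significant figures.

β = 0.939

Leg 1: γ = 39.13; τ_1 = 401.7/39.13 = 10.27 ns.
Leg 2: speed unknown; τ_2 = 456.0/γ_2.
Leg 3: β = 0.989; γ = 1/√(1 − 0.989²) = 1/√0.02188 = 6.761; τ_3 = 57.97/6.761 = 8.575 ns.
Total proper time: 10.27 + τ_2 + 8.575 = 175.7, so τ_2 = 175.7 − 18.84 = 156.9 ns.
γ_2 = 456.0/156.9 = 2.907; β = √(1 − 1/γ²) = √0.8817.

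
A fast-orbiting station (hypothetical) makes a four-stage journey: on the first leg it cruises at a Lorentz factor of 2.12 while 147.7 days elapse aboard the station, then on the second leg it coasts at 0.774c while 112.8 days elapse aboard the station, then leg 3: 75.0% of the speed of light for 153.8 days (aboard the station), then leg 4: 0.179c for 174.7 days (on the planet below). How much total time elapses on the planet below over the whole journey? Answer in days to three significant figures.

Δt = 898 days

Leg 1: γ = 2.12; Δt_1 = 2.120 × 147.7 = 313.1 days.
Leg 2: γ = 1/√(1 − 0.774²) = 1/√0.4009 = 1.579; Δt_2 = 1.579 × 112.8 = 178.1 days.
Leg 3: β = 0.750; γ = 1/√(1 − 0.750²) = 1/√0.4375 = 1.512; Δt_3 = 1.512 × 153.8 = 232.5 days.
Leg 4: 174.7 days is already measured on the planet below.
Total: 313.1 + 178.1 + 232.5 + 174.7 days.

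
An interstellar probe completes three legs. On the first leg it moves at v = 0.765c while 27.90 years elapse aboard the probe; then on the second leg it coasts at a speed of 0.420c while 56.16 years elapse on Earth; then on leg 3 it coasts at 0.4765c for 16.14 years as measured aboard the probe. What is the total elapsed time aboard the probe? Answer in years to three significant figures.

τ = 95.0 years

Leg 1: 27.90 years is already measured aboard the probe.
Leg 2: γ = 1/√(1 − 0.420²) = 1/√0.8236 = 1.102; τ_2 = 56.16/1.102 = 50.97 years.
Leg 3: 16.14 years is already measured aboard the probe.
Total: 27.90 + 50.97 + 16.14 years.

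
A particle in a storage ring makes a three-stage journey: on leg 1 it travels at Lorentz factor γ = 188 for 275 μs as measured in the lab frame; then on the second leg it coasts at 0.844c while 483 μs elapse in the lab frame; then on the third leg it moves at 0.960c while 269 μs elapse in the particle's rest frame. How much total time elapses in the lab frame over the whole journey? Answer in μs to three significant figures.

Leg 1: 275 μs is already measured in the lab frame.
Leg 2: 483 μs is already measured in the lab frame.
Leg 3: γ = 1/√(1 − 0.960²) = 1/√0.07840 = 3.571; Δt_3 = 3.571 × 269 = 960.7 μs.
Total: 275.0 + 483.0 + 960.7 μs.

Δt = 1720 μs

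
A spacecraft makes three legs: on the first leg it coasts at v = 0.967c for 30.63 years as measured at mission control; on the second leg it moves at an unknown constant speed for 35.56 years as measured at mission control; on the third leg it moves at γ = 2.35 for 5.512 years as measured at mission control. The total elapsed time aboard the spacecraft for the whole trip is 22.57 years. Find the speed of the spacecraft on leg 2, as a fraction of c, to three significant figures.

β = 0.937

Leg 1: γ = 1/√(1 − 0.967²) = 1/√0.06491 = 3.925; τ_1 = 30.63/3.925 = 7.804 years.
Leg 2: speed unknown; τ_2 = 35.56/γ_2.
Leg 3: γ = 2.35; τ_3 = 5.512/2.350 = 2.346 years.
Total proper time: 7.804 + τ_2 + 2.346 = 22.57, so τ_2 = 22.57 − 10.15 = 12.42 years.
γ_2 = 35.56/12.42 = 2.863; β = √(1 − 1/γ²) = √0.8780.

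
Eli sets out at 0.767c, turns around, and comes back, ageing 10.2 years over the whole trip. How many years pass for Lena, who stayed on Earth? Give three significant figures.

Δt = 15.9 years

γ = 1/√(1 − 0.767²) = 1/√0.4117 = 1.558
Earth-frame duration is the dilated interval: Δt = γτ = 1.558 × 10.2 years.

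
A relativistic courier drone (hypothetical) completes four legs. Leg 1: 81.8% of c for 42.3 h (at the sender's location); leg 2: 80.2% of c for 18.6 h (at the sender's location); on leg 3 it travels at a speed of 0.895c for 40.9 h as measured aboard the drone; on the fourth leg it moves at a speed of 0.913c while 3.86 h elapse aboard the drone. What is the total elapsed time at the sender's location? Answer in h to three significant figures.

Leg 1: 42.3 h is already measured at the sender's location.
Leg 2: 18.6 h is already measured at the sender's location.
Leg 3: γ = 1/√(1 − 0.895²) = 1/√0.1990 = 2.242; Δt_3 = 2.242 × 40.9 = 91.69 h.
Leg 4: γ = 1/√(1 − 0.913²) = 1/√0.1664 = 2.451; Δt_4 = 2.451 × 3.86 = 9.462 h.
Total: 42.30 + 18.60 + 91.69 + 9.462 h.

Δt = 162 h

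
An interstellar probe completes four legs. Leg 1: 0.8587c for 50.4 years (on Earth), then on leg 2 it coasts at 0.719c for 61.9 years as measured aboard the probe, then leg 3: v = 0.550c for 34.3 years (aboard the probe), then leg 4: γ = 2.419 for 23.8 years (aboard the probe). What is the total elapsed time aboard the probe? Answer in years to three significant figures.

τ = 146 years

Leg 1: γ = 1/√(1 − 0.8587²) = 1/√0.2626 = 1.951; τ_1 = 50.4/1.951 = 25.83 years.
Leg 2: 61.9 years is already measured aboard the probe.
Leg 3: 34.3 years is already measured aboard the probe.
Leg 4: 23.8 years is already measured aboard the probe.
Total: 25.83 + 61.90 + 34.30 + 23.80 years.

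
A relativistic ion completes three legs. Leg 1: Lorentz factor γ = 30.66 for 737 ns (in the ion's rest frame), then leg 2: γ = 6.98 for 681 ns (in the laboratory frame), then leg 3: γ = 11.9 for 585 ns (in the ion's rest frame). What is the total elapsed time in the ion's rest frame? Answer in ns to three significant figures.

τ = 1420 ns

Leg 1: 737 ns is already measured in the ion's rest frame.
Leg 2: γ = 6.98; τ_2 = 681/6.980 = 97.56 ns.
Leg 3: 585 ns is already measured in the ion's rest frame.
Total: 737.0 + 97.56 + 585.0 ns.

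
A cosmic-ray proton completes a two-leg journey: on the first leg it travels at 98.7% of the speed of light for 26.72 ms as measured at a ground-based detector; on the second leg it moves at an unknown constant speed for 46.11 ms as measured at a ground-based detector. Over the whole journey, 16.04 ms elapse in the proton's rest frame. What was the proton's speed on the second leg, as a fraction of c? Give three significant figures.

Leg 1: β = 0.987; γ = 1/√(1 − 0.987²) = 1/√0.02583 = 6.222; τ_1 = 26.72/6.222 = 4.294 ms.
Leg 2: speed unknown; τ_2 = 46.11/γ_2.
Total proper time: 4.294 + τ_2 = 16.04, so τ_2 = 16.04 − 4.294 = 11.75 ms.
γ_2 = 46.11/11.75 = 3.926; β = √(1 − 1/γ²) = √0.9351.

β = 0.967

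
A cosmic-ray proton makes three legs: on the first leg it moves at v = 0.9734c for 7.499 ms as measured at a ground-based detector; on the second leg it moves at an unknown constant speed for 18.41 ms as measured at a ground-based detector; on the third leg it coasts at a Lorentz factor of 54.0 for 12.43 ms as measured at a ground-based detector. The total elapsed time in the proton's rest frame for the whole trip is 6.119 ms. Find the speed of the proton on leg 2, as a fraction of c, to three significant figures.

β = 0.974

Leg 1: γ = 1/√(1 − 0.9734²) = 1/√0.05249 = 4.365; τ_1 = 7.499/4.365 = 1.718 ms.
Leg 2: speed unknown; τ_2 = 18.41/γ_2.
Leg 3: γ = 54.0; τ_3 = 12.43/54.00 = 0.2302 ms.
Total proper time: 1.718 + τ_2 + 0.2302 = 6.119, so τ_2 = 6.119 − 1.948 = 4.171 ms.
γ_2 = 18.41/4.171 = 4.414; β = √(1 − 1/γ²) = √0.9487.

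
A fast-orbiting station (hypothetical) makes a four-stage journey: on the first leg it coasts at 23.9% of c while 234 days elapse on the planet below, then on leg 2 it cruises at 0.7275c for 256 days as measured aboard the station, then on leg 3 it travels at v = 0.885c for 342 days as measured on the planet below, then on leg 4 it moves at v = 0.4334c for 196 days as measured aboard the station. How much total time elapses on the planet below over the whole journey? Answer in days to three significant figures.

Leg 1: 234 days is already measured on the planet below.
Leg 2: γ = 1/√(1 − 0.7275²) = 1/√0.4707 = 1.457; Δt_2 = 1.457 × 256 = 373.1 days.
Leg 3: 342 days is already measured on the planet below.
Leg 4: γ = 1/√(1 − 0.4334²) = 1/√0.8122 = 1.110; Δt_4 = 1.110 × 196 = 217.5 days.
Total: 234.0 + 373.1 + 342.0 + 217.5 days.

Δt = 1170 days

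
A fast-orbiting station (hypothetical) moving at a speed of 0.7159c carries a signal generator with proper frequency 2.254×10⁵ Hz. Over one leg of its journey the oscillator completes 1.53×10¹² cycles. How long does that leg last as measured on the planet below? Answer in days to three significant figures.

Δt = 113 days

γ = 1/√(1 − 0.7159²) = 1/√0.4875 = 1.432
Proper time for N cycles: τ = N/f = 1.53×10¹²/(2.254×10⁵) = 6.788×10⁶ s = 78.56 days.
Lab-frame duration Δt = γτ = 1.432 × 78.56 = 112.5 days.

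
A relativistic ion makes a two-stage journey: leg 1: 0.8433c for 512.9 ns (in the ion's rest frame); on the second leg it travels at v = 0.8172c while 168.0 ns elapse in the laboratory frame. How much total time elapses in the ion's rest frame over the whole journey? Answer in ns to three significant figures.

Leg 1: 512.9 ns is already measured in the ion's rest frame.
Leg 2: γ = 1/√(1 − 0.8172²) = 1/√0.3322 = 1.735; τ_2 = 168.0/1.735 = 96.83 ns.
Total: 512.9 + 96.83 ns.

τ = 610 ns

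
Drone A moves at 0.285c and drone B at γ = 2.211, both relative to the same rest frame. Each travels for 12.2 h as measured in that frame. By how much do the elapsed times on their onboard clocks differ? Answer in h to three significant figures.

|τ_A − τ_B| = 6.18 h

A: γ = 1/√(1 − 0.285²) = 1/√0.9188 = 1.043; τ_A = 12.2/1.043 = 11.69 h.
B: γ = 2.211; τ_B = 12.2/2.211 = 5.518 h.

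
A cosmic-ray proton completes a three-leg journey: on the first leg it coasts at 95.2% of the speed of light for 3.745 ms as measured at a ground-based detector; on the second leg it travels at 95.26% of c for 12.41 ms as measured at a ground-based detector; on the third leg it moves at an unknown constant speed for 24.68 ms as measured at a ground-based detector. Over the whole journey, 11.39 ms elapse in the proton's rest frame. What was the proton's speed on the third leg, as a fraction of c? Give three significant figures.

β = 0.965

Leg 1: β = 0.952; γ = 1/√(1 − 0.952²) = 1/√0.09370 = 3.267; τ_1 = 3.745/3.267 = 1.146 ms.
Leg 2: β = 0.9526; γ = 1/√(1 − 0.9526²) = 1/√0.09255 = 3.287; τ_2 = 12.41/3.287 = 3.775 ms.
Leg 3: speed unknown; τ_3 = 24.68/γ_3.
Total proper time: 1.146 + 3.775 + τ_3 = 11.39, so τ_3 = 11.39 − 4.922 = 6.468 ms.
γ_3 = 24.68/6.468 = 3.816; β = √(1 − 1/γ²) = √0.9313.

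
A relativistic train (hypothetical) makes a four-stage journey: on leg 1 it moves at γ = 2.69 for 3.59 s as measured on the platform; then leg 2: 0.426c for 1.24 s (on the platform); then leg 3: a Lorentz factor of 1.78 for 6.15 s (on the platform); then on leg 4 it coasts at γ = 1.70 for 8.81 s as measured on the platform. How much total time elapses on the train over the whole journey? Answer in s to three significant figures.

Leg 1: γ = 2.69; τ_1 = 3.59/2.690 = 1.335 s.
Leg 2: γ = 1/√(1 − 0.426²) = 1/√0.8185 = 1.105; τ_2 = 1.24/1.105 = 1.122 s.
Leg 3: γ = 1.78; τ_3 = 6.15/1.780 = 3.455 s.
Leg 4: γ = 1.70; τ_4 = 8.81/1.700 = 5.182 s.
Total: 1.335 + 1.122 + 3.455 + 5.182 s.

τ = 11.1 s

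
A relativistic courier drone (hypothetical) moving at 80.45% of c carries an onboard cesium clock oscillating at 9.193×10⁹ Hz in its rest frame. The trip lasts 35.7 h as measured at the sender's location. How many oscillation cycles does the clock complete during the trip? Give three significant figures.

N = 7.02×10¹⁴

β = 0.8045; γ = 1/√(1 − 0.8045²) = 1/√0.3528 = 1.684
The oscillator's own cycle count is N = f × τ where τ is the proper time aboard the drone. τ = Δt/γ = 35.7/1.684 = 21.20 h = 7.633×10⁴ s.
N = 9.193×10⁹ × 7.633×10⁴ = 7.017×10¹⁴.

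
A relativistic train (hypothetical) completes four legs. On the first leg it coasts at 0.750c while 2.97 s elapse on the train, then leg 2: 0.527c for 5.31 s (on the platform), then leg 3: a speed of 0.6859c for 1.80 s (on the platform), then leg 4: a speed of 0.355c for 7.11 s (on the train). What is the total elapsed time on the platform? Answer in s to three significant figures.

Leg 1: γ = 1/√(1 − 0.750²) = 1/√0.4375 = 1.512; Δt_1 = 1.512 × 2.97 = 4.490 s.
Leg 2: 5.31 s is already measured on the platform.
Leg 3: 1.80 s is already measured on the platform.
Leg 4: γ = 1/√(1 − 0.355²) = 1/√0.8740 = 1.070; Δt_4 = 1.070 × 7.11 = 7.605 s.
Total: 4.490 + 5.310 + 1.800 + 7.605 s.

Δt = 19.2 s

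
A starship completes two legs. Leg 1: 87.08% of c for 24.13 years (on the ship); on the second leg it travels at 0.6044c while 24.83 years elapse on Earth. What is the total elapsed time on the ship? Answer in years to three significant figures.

Leg 1: 24.13 years is already measured on the ship.
Leg 2: γ = 1/√(1 − 0.6044²) = 1/√0.6347 = 1.255; τ_2 = 24.83/1.255 = 19.78 years.
Total: 24.13 + 19.78 years.

τ = 43.9 years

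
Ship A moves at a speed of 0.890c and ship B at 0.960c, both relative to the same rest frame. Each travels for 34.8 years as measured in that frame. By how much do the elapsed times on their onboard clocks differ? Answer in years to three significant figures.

A: γ = 1/√(1 − 0.890²) = 1/√0.2079 = 2.193; τ_A = 34.8/2.193 = 15.87 years.
B: γ = 1/√(1 − 0.960²) = 25/7 ≈ 3.571; τ_B = 34.8/3.571 = 9.744 years.

|τ_A − τ_B| = 6.12 years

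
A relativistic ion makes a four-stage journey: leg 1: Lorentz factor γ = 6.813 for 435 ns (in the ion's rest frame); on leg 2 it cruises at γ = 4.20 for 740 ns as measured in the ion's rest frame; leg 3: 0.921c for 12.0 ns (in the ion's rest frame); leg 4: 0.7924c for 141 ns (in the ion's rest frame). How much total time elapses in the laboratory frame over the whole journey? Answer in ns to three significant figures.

Leg 1: γ = 6.813; Δt_1 = 6.813 × 435 = 2964 ns.
Leg 2: γ = 4.20; Δt_2 = 4.200 × 740 = 3108 ns.
Leg 3: γ = 1/√(1 − 0.921²) = 1/√0.1518 = 2.567; Δt_3 = 2.567 × 12.0 = 30.80 ns.
Leg 4: γ = 1/√(1 − 0.7924²) = 1/√0.3721 = 1.639; Δt_4 = 1.639 × 141 = 231.1 ns.
Total: 2964 + 3108 + 30.80 + 231.1 ns.

Δt = 6330 ns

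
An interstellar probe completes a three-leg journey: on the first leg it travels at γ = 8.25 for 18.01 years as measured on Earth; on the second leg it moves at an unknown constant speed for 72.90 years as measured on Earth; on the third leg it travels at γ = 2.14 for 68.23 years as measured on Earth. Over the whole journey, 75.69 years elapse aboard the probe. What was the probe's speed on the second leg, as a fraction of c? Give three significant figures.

Leg 1: γ = 8.25; τ_1 = 18.01/8.250 = 2.183 years.
Leg 2: speed unknown; τ_2 = 72.90/γ_2.
Leg 3: γ = 2.14; τ_3 = 68.23/2.140 = 31.88 years.
Total proper time: 2.183 + τ_2 + 31.88 = 75.69, so τ_2 = 75.69 − 34.07 = 41.62 years.
γ_2 = 72.90/41.62 = 1.751; β = √(1 − 1/γ²) = √0.6740.

β = 0.821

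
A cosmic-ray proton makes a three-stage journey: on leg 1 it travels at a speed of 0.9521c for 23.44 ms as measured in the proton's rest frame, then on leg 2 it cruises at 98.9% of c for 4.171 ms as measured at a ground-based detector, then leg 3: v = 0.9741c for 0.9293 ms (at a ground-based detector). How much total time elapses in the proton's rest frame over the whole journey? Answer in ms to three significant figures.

Leg 1: 23.44 ms is already measured in the proton's rest frame.
Leg 2: β = 0.989; γ = 1/√(1 − 0.989²) = 1/√0.02188 = 6.761; τ_2 = 4.171/6.761 = 0.6170 ms.
Leg 3: γ = 1/√(1 − 0.9741²) = 1/√0.05113 = 4.422; τ_3 = 0.9293/4.422 = 0.2101 ms.
Total: 23.44 + 0.6170 + 0.2101 ms.

τ = 24.3 ms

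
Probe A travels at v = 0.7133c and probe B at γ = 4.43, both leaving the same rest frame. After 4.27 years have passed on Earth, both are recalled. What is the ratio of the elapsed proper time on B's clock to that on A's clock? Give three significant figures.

A: γ = 1/√(1 − 0.7133²) = 1/√0.4912 = 1.427. B: γ = 4.43.
τ_A/τ_B = γ_B/γ_A = 4.430/1.427 = 3.105, so τ_B/τ_A = 0.3221.

τ_B/τ_A = 0.322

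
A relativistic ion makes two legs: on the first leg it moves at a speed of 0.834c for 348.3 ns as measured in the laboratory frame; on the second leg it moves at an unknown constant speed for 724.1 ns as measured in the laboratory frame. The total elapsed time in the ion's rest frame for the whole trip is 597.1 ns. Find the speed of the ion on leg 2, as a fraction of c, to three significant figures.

Leg 1: γ = 1/√(1 − 0.834²) = 1/√0.3044 = 1.812; τ_1 = 348.3/1.812 = 192.2 ns.
Leg 2: speed unknown; τ_2 = 724.1/γ_2.
Total proper time: 192.2 + τ_2 = 597.1, so τ_2 = 597.1 − 192.2 = 404.9 ns.
γ_2 = 724.1/404.9 = 1.788; β = √(1 − 1/γ²) = √0.6873.

β = 0.829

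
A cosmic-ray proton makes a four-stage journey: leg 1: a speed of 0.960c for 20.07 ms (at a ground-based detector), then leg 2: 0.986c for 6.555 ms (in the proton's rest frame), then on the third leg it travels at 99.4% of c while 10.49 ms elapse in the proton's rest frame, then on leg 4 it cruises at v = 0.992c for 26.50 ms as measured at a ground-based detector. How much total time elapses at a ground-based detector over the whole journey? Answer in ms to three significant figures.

Δt = 182 ms

Leg 1: 20.07 ms is already measured at a ground-based detector.
Leg 2: γ = 1/√(1 − 0.986²) = 1/√0.02780 = 5.997; Δt_2 = 5.997 × 6.555 = 39.31 ms.
Leg 3: β = 0.994; γ = 1/√(1 − 0.994²) = 1/√0.01196 = 9.142; Δt_3 = 9.142 × 10.49 = 95.90 ms.
Leg 4: 26.50 ms is already measured at a ground-based detector.
Total: 20.07 + 39.31 + 95.90 + 26.50 ms.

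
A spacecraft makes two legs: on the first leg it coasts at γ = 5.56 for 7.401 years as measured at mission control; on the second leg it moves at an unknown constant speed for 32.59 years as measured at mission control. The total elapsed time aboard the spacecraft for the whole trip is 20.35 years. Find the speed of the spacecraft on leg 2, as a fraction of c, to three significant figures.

Leg 1: γ = 5.56; τ_1 = 7.401/5.560 = 1.331 years.
Leg 2: speed unknown; τ_2 = 32.59/γ_2.
Total proper time: 1.331 + τ_2 = 20.35, so τ_2 = 20.35 − 1.331 = 19.02 years.
γ_2 = 32.59/19.02 = 1.714; β = √(1 − 1/γ²) = √0.6594.

β = 0.812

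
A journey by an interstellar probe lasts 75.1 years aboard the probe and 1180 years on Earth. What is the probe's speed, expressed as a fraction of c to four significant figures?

The proper time is measured aboard the probe (both events occur at the probe's location); Δt is measured on Earth. γ = Δt/τ = 1180/75.1 = 15.71.
β = √(1 − 1/γ²) = √(1 − 0.004051) = √0.9959

β = 0.9980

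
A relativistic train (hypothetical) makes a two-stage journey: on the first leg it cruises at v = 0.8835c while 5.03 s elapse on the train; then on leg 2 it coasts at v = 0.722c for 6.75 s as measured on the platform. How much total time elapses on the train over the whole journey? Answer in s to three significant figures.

τ = 9.70 s

Leg 1: 5.03 s is already measured on the train.
Leg 2: γ = 1/√(1 − 0.722²) = 1/√0.4787 = 1.445; τ_2 = 6.75/1.445 = 4.670 s.
Total: 5.030 + 4.670 s.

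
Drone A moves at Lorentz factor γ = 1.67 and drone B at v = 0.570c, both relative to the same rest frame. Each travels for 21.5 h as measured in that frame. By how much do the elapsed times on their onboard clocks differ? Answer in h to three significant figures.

A: γ = 1.67; τ_A = 21.5/1.670 = 12.87 h.
B: γ = 1/√(1 − 0.570²) = 1/√0.6751 = 1.217; τ_B = 21.5/1.217 = 17.67 h.

|τ_A − τ_B| = 4.79 h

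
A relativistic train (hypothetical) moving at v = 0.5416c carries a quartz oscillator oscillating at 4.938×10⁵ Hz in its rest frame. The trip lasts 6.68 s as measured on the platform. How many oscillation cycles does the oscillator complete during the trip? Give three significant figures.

γ = 1/√(1 − 0.5416²) = 1/√0.7067 = 1.190
The oscillator's own cycle count is N = f × τ where τ is the proper time on the train. τ = Δt/γ = 6.68/1.190 = 5.615 s = 5.615×10⁰ s.
N = 4.938×10⁵ × 5.615×10⁰ = 2.773×10⁶.

N = 2.77×10⁶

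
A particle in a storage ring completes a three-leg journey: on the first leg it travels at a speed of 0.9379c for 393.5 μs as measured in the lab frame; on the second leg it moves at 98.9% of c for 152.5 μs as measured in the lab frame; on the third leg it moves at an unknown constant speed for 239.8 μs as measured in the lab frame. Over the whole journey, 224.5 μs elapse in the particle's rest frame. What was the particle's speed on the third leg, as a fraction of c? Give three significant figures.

β = 0.962

Leg 1: γ = 1/√(1 − 0.9379²) = 1/√0.1203 = 2.883; τ_1 = 393.5/2.883 = 136.5 μs.
Leg 2: β = 0.989; γ = 1/√(1 − 0.989²) = 1/√0.02188 = 6.761; τ_2 = 152.5/6.761 = 22.56 μs.
Leg 3: speed unknown; τ_3 = 239.8/γ_3.
Total proper time: 136.5 + 22.56 + τ_3 = 224.5, so τ_3 = 224.5 − 159.1 = 65.44 μs.
γ_3 = 239.8/65.44 = 3.665; β = √(1 − 1/γ²) = √0.9255.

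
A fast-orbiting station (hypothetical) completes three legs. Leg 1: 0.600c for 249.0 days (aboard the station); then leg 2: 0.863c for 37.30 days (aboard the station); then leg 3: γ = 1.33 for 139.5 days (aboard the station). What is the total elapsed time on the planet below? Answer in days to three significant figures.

Leg 1: γ = 1/√(1 − 0.600²) = 5/4 = 1.250; Δt_1 = 1.250 × 249.0 = 311.2 days.
Leg 2: γ = 1/√(1 − 0.863²) = 1/√0.2552 = 1.979; Δt_2 = 1.979 × 37.30 = 73.83 days.
Leg 3: γ = 1.33; Δt_3 = 1.330 × 139.5 = 185.5 days.
Total: 311.2 + 73.83 + 185.5 days.

Δt = 571 days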